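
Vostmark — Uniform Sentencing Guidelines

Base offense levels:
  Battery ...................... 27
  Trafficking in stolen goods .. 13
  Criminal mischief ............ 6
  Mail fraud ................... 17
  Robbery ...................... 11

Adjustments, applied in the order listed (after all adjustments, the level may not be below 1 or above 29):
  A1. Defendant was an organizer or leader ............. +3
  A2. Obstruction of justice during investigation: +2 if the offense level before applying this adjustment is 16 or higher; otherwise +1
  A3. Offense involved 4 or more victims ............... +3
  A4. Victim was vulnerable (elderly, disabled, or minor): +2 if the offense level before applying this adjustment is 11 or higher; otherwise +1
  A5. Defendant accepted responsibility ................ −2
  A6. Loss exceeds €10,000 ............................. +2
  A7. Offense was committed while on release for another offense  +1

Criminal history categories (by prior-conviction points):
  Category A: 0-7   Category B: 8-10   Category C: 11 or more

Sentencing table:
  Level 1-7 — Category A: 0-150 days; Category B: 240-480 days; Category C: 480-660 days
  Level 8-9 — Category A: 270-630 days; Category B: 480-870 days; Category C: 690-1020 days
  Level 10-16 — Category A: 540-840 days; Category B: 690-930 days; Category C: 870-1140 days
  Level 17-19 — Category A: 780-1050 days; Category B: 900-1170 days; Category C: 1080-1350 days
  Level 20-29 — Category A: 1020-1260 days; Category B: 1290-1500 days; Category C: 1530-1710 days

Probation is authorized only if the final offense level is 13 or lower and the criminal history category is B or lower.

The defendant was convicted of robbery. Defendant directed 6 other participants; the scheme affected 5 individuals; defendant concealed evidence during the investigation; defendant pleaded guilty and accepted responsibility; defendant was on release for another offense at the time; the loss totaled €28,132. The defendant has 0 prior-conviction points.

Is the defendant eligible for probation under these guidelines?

Base offense level for robbery: 11.
A1 applies: 11 + 3 = 14.
A2 applies (level before this adjustment is 14 < 16, so +1): 14 + 1 = 15.
A3 applies: 15 + 3 = 18.
A5 applies: 18 − 2 = 16.
A6 applies: 16 + 2 = 18.
A7 applies: 18 + 1 = 19.
Final offense level: 19.
Criminal history: 0 prior points → Category A (0-7).
Level 19 falls in the 17-19 band.
Grid: Level 17-19 × Category A = 780-1050 days.
Probation check: level 19 > 13 and category A ≤ B → not eligible.

No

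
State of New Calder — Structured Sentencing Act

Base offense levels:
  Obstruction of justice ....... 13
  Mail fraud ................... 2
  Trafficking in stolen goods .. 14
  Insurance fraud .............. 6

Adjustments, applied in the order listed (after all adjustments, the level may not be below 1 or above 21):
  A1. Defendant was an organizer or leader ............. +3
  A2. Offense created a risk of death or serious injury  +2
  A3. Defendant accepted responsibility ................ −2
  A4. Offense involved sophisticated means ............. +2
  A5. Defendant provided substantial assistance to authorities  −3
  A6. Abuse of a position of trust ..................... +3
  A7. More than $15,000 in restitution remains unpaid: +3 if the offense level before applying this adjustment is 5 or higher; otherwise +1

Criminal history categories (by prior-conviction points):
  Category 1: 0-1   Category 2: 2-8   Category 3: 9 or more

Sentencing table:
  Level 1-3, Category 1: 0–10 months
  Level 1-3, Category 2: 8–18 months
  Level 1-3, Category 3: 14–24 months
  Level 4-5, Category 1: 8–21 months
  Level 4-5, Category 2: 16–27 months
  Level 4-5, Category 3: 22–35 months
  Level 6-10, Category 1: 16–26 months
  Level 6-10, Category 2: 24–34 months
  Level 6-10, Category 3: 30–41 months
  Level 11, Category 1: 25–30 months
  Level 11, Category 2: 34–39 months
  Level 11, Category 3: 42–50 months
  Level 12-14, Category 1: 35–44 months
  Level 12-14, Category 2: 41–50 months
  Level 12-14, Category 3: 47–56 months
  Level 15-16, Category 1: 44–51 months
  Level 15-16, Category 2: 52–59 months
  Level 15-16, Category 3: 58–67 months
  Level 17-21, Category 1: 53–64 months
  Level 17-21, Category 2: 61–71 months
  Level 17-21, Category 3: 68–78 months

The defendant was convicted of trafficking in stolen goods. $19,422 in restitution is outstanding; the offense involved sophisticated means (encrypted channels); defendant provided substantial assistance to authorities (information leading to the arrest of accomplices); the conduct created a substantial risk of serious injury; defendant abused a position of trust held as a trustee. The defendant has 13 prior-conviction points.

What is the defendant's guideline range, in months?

68-78 months

Base offense level for trafficking in stolen goods: 14.
A2 applies: 14 + 2 = 16.
A4 applies: 16 + 2 = 18.
A5 applies: 18 − 3 = 15.
A6 applies: 15 + 3 = 18.
A7 applies (level before this adjustment is 18 ≥ 5, so +3): 18 + 3 = 21.
Final offense level: 21.
Criminal history: 13 prior points → Category 3 (9+).
Level 21 falls in the 17-21 band.
Grid: Level 17-21 × Category 3 = 68-78 months.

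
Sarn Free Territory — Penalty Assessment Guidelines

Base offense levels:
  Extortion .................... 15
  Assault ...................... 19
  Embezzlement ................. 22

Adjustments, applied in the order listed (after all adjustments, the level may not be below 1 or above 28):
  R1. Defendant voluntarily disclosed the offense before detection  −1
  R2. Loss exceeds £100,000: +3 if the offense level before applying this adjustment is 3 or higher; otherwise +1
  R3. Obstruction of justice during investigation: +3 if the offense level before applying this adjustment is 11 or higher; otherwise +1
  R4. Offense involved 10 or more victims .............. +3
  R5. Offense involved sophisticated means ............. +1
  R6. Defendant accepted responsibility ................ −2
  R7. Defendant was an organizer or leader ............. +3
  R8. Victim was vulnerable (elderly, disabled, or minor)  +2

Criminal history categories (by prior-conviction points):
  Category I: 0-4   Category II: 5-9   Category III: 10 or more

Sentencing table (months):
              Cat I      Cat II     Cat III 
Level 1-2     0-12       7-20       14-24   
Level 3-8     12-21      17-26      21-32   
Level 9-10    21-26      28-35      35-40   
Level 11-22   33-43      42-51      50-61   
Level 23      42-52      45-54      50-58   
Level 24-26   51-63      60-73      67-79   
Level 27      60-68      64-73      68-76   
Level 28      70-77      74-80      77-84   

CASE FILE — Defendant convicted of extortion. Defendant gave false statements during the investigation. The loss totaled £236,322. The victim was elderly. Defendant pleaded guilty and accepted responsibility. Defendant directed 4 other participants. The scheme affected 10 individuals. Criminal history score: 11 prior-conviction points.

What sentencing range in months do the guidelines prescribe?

Base offense level for extortion: 15.
R1 does not apply.
R2 applies (level before this adjustment is 15 ≥ 3, so +3): 15 + 3 = 18.
R3 applies (level before this adjustment is 18 ≥ 11, so +3): 18 + 3 = 21.
R4 applies: 21 + 3 = 24.
R5 does not apply.
R6 applies: 24 − 2 = 22.
R7 applies: 22 + 3 = 25.
R8 applies: 25 + 2 = 27.
Final offense level: 27.
Criminal history: 11 prior points → Category III (10+).
Level 27 falls in the 27 band.
Grid: Level 27 × Category III = 68-76 months.

68-76 months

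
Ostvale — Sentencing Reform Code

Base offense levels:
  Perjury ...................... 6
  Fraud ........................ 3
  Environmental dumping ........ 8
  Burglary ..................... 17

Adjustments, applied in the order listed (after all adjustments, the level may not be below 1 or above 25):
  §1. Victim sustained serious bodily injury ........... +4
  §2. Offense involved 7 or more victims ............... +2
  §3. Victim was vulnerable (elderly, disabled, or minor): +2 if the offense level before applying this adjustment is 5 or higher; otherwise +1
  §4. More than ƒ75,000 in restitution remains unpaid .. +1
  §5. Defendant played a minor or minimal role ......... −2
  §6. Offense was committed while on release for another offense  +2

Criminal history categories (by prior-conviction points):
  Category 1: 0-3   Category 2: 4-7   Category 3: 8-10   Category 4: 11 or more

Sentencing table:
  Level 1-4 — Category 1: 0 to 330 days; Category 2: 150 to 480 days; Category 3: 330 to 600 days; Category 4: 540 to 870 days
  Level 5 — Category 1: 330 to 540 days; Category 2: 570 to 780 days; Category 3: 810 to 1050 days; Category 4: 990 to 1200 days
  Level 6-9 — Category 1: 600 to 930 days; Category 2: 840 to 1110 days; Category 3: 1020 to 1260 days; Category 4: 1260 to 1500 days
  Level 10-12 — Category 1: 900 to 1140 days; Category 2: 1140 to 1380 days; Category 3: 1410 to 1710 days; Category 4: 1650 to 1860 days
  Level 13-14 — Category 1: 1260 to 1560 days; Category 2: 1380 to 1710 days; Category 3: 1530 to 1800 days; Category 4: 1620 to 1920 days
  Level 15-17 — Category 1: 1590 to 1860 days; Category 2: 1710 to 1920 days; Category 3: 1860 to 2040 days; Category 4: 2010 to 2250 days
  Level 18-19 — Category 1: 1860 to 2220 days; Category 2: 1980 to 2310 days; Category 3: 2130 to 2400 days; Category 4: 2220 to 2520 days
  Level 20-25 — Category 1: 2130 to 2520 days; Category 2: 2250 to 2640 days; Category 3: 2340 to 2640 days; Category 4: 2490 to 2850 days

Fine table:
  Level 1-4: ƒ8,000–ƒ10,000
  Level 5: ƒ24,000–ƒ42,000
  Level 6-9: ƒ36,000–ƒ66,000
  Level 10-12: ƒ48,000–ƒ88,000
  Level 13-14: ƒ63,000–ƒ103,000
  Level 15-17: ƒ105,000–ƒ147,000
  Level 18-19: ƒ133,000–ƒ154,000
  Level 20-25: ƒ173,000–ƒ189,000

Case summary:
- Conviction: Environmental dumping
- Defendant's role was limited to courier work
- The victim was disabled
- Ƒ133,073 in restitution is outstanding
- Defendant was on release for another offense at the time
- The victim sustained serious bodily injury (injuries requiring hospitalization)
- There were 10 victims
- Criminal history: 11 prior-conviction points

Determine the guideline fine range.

Base offense level for environmental dumping: 8.
§1 applies: 8 + 4 = 12.
§2 applies: 12 + 2 = 14.
§3 applies (level before this adjustment is 14 ≥ 5, so +2): 14 + 2 = 16.
§4 applies: 16 + 1 = 17.
§5 applies: 17 − 2 = 15.
§6 applies: 15 + 2 = 17.
Final offense level: 17.
Level 17 falls in the 15-17 band.
Fine table: Level 15-17 → ƒ105,000–ƒ147,000.

ƒ105,000–ƒ147,000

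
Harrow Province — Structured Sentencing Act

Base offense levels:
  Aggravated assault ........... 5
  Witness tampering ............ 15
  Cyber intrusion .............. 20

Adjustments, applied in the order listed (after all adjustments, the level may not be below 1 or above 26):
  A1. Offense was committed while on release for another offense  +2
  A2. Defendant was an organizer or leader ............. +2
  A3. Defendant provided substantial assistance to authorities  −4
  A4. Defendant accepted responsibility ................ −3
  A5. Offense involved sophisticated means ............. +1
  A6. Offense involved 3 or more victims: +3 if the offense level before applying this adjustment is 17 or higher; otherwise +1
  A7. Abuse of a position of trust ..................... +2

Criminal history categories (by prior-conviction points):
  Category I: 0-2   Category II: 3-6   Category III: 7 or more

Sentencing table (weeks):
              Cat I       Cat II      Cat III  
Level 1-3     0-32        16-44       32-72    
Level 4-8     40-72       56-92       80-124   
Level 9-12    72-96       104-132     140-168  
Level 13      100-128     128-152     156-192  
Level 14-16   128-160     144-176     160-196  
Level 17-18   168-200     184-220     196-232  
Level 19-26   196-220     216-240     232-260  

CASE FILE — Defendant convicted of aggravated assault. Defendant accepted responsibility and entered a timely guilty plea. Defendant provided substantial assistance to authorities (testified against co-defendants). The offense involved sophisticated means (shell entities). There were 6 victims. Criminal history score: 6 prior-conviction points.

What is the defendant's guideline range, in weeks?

Base offense level for aggravated assault: 5.
A1 does not apply.
A2 does not apply.
A3 applies: 5 − 4 = 1.
A4 applies: 1 − 3 = -2.
A5 applies: -2 + 1 = -1.
A6 applies (level before this adjustment is -1 < 17, so +1): -1 + 1 = 0.
Level 0 is below the minimum of 1; floored at 1.
Final offense level: 1.
Criminal history: 6 prior points → Category II (3-6).
Level 1 falls in the 1-3 band.
Grid: Level 1-3 × Category II = 16-44 weeks.

16-44 weeks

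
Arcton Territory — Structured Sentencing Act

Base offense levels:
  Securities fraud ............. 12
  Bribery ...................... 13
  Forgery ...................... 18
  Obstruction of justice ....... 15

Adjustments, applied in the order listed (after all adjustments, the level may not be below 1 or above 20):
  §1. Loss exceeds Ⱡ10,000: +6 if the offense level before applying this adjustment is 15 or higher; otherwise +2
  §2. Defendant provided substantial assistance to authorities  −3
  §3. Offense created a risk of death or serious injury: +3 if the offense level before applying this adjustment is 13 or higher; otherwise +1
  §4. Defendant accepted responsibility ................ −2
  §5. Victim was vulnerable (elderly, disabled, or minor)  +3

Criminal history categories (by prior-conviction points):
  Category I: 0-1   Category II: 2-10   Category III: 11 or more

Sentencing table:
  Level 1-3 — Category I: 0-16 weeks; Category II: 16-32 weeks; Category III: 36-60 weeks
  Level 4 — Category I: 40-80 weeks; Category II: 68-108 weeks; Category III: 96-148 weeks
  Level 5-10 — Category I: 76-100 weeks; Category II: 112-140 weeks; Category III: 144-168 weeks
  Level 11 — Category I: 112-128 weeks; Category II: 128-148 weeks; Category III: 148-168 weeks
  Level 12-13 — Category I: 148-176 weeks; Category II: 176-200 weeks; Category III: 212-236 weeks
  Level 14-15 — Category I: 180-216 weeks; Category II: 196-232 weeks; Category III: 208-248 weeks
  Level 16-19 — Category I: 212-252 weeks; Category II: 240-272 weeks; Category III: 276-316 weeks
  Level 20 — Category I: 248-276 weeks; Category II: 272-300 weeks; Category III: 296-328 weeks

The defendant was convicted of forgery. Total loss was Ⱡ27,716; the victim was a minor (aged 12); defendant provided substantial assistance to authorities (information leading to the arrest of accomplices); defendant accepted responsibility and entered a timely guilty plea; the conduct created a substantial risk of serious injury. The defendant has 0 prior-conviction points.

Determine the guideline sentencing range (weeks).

Base offense level for forgery: 18.
§1 applies (level before this adjustment is 18 ≥ 15, so +6): 18 + 6 = 24.
§2 applies: 24 − 3 = 21.
§3 applies (level before this adjustment is 21 ≥ 13, so +3): 21 + 3 = 24.
§4 applies: 24 − 2 = 22.
§5 applies: 22 + 3 = 25.
Level 25 exceeds the maximum of 20; capped at 20.
Final offense level: 20.
Criminal history: 0 prior points → Category I (0-1).
Level 20 falls in the 20 band.
Grid: Level 20 × Category I = 248-276 weeks.

248-276 weeks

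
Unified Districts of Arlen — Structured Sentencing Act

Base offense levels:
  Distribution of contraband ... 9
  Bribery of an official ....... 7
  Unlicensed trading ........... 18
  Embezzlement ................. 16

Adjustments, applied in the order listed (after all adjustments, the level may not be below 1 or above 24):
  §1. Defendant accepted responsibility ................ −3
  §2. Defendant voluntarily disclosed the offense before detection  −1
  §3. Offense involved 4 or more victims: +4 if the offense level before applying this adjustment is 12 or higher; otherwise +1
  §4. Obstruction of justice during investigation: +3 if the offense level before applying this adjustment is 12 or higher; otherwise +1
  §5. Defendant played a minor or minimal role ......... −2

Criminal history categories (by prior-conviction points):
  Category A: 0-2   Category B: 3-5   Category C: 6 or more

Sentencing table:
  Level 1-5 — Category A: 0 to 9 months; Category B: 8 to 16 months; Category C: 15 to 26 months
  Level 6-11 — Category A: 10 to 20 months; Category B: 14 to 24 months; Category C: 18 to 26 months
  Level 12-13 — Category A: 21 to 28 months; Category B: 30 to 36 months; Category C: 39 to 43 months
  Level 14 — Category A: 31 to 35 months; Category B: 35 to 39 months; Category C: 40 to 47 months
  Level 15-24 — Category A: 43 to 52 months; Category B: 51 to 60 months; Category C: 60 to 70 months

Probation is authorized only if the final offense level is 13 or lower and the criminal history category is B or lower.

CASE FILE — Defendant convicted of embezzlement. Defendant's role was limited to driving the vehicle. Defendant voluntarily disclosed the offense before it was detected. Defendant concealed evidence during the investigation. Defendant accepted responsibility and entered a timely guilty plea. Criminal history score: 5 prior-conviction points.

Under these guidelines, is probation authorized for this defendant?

Yes

Base offense level for embezzlement: 16.
§1 applies: 16 − 3 = 13.
§2 applies: 13 − 1 = 12.
§3 does not apply.
§4 applies (level before this adjustment is 12 ≥ 12, so +3): 12 + 3 = 15.
§5 applies: 15 − 2 = 13.
Final offense level: 13.
Criminal history: 5 prior points → Category B (3-5).
Level 13 falls in the 12-13 band.
Grid: Level 12-13 × Category B = 30-36 months.
Probation check: level 13 ≤ 13 and category B ≤ B → eligible.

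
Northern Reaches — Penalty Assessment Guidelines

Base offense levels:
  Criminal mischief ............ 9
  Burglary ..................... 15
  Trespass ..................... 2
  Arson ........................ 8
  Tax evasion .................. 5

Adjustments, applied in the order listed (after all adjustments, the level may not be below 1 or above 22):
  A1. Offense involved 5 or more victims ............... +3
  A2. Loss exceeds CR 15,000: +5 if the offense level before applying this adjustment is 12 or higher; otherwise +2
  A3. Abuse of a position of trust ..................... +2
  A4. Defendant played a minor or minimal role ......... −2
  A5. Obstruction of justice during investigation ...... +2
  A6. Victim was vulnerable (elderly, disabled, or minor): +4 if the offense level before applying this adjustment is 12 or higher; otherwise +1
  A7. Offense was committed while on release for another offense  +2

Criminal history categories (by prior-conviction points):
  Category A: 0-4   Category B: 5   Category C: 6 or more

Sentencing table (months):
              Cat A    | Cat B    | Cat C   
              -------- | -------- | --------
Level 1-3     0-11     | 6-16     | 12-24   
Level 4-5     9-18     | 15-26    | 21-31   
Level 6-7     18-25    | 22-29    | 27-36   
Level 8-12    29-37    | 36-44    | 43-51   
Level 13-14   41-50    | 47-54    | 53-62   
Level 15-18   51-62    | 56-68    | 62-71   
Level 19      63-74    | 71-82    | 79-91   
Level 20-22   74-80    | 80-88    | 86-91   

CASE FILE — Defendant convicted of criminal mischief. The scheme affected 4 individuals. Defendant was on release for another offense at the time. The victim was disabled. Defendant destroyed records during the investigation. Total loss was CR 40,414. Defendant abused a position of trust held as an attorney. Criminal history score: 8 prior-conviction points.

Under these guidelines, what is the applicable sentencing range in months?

86-91 months

Base offense level for criminal mischief: 9.
A1 does not apply.
A2 applies (level before this adjustment is 9 < 12, so +2): 9 + 2 = 11.
A3 applies: 11 + 2 = 13.
A5 applies: 13 + 2 = 15.
A6 applies (level before this adjustment is 15 ≥ 12, so +4): 15 + 4 = 19.
A7 applies: 19 + 2 = 21.
Final offense level: 21.
Criminal history: 8 prior points → Category C (6+).
Level 21 falls in the 20-22 band.
Grid: Level 20-22 × Category C = 86-91 months.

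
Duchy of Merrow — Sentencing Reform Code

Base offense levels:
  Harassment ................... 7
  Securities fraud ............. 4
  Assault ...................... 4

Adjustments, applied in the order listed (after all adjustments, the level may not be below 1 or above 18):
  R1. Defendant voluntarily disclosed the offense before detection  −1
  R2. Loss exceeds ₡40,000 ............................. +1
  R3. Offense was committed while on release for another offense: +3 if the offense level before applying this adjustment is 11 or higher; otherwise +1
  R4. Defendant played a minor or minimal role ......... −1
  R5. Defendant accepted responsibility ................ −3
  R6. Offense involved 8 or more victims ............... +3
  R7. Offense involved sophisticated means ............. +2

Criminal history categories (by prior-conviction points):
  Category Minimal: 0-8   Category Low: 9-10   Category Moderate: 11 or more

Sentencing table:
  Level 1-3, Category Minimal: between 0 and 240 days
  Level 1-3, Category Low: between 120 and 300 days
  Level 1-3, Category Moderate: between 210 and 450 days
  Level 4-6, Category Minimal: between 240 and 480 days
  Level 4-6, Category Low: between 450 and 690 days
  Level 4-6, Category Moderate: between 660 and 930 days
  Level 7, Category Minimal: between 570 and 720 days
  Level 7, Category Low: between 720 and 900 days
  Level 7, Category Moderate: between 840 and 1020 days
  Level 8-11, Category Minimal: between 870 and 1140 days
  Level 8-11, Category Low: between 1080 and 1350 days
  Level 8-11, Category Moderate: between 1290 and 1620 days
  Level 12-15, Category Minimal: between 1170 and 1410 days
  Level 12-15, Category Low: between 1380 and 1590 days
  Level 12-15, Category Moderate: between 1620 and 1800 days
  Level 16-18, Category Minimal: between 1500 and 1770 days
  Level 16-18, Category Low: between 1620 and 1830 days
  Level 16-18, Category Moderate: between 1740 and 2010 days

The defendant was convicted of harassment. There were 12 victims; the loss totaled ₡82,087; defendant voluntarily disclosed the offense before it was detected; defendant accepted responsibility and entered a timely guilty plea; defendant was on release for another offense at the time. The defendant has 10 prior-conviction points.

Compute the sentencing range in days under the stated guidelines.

Base offense level for harassment: 7.
R1 applies: 7 − 1 = 6.
R2 applies: 6 + 1 = 7.
R3 applies (level before this adjustment is 7 < 11, so +1): 7 + 1 = 8.
R4 does not apply.
R5 applies: 8 − 3 = 5.
R6 applies: 5 + 3 = 8.
R7 does not apply.
Final offense level: 8.
Criminal history: 10 prior points → Category Low (9-10).
Level 8 falls in the 8-11 band.
Grid: Level 8-11 × Category Low = 1080-1350 days.

1080-1350 days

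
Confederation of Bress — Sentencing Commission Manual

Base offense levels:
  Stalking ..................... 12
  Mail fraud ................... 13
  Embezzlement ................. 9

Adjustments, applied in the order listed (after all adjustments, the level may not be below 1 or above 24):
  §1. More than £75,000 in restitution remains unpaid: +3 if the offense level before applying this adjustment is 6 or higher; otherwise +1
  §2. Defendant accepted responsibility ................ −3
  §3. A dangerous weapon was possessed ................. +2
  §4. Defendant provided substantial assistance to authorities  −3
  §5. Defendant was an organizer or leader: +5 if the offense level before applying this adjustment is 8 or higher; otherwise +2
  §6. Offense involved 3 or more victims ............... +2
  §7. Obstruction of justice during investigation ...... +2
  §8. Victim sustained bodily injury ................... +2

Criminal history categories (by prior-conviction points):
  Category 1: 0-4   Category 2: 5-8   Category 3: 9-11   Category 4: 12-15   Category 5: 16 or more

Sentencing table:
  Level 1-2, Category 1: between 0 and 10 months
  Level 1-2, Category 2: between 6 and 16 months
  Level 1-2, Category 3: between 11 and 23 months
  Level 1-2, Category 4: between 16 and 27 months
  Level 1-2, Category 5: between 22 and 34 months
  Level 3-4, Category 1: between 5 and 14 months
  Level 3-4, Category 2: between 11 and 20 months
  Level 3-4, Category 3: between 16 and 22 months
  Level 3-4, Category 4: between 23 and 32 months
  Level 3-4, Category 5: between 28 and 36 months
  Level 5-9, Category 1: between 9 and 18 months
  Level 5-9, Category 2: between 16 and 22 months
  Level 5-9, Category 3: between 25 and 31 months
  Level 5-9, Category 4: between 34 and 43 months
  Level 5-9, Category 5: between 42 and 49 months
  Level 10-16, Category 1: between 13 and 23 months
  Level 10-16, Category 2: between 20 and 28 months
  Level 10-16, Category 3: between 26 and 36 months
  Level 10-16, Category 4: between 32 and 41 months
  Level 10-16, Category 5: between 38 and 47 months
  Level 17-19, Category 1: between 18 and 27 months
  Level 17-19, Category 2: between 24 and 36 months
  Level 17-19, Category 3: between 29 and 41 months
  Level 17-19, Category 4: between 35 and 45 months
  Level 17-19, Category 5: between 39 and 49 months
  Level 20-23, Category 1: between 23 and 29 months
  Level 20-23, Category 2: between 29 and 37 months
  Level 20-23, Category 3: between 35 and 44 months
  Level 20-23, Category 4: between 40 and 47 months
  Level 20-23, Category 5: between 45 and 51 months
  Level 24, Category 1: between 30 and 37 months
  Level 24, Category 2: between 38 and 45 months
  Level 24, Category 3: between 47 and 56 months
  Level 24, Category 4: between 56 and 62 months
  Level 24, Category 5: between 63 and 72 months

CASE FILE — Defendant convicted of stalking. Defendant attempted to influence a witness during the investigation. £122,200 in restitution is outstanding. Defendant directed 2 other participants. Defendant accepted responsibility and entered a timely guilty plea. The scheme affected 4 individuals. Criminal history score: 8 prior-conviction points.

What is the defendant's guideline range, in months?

Base offense level for stalking: 12.
§1 applies (level before this adjustment is 12 ≥ 6, so +3): 12 + 3 = 15.
§2 applies: 15 − 3 = 12.
§5 applies (level before this adjustment is 12 ≥ 8, so +5): 12 + 5 = 17.
§6 applies: 17 + 2 = 19.
§7 applies: 19 + 2 = 21.
Final offense level: 21.
Criminal history: 8 prior points → Category 2 (5-8).
Level 21 falls in the 20-23 band.
Grid: Level 20-23 × Category 2 = 29-37 months.

29-37 months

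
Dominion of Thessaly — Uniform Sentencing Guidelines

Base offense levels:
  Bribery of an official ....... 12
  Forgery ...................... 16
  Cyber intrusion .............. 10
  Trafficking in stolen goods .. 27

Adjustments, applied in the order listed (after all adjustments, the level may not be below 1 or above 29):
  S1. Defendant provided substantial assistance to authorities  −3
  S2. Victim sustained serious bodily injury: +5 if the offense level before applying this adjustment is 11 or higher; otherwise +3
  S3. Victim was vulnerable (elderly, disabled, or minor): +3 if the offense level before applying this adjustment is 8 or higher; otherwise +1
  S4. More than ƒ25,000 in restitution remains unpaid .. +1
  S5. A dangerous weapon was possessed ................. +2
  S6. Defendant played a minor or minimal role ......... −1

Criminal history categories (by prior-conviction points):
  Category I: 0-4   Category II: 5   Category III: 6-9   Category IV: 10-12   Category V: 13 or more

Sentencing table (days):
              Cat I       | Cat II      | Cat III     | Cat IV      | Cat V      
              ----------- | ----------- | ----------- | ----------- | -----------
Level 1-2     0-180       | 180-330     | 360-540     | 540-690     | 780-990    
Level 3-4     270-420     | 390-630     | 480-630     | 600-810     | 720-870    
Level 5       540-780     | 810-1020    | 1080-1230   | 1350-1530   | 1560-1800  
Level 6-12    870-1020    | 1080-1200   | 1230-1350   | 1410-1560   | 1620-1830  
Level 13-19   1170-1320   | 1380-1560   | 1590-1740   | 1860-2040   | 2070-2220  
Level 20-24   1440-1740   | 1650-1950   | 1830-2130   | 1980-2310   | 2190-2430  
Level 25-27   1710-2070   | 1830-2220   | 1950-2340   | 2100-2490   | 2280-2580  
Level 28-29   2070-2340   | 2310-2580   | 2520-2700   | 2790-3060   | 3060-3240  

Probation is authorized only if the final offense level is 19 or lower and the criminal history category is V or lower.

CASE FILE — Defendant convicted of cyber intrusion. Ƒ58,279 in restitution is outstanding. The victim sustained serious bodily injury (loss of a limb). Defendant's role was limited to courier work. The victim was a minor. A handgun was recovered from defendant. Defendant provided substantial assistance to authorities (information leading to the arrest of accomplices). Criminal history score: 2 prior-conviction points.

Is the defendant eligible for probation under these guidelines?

Base offense level for cyber intrusion: 10.
S1 applies: 10 − 3 = 7.
S2 applies (level before this adjustment is 7 < 11, so +3): 7 + 3 = 10.
S3 applies (level before this adjustment is 10 ≥ 8, so +3): 10 + 3 = 13.
S4 applies: 13 + 1 = 14.
S5 applies: 14 + 2 = 16.
S6 applies: 16 − 1 = 15.
Final offense level: 15.
Criminal history: 2 prior points → Category I (0-4).
Level 15 falls in the 13-19 band.
Grid: Level 13-19 × Category I = 1170-1320 days.
Probation check: level 15 ≤ 19 and category I ≤ V → eligible.

Yes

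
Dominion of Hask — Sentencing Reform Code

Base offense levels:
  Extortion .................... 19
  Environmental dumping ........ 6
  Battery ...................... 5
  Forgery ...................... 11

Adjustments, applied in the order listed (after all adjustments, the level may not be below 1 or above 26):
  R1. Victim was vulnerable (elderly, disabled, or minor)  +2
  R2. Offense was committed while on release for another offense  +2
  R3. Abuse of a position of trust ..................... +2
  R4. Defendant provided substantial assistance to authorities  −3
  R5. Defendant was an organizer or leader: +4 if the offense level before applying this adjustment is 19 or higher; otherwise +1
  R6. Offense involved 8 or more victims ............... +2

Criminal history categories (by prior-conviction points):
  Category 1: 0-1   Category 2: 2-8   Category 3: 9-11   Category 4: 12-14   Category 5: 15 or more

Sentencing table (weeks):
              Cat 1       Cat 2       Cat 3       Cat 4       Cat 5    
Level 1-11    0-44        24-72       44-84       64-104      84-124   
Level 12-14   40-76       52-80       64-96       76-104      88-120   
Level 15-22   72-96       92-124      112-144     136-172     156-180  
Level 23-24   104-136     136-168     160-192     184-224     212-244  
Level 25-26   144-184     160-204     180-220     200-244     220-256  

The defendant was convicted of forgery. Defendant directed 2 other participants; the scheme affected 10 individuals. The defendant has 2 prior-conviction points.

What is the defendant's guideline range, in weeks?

52-80 weeks

Base offense level for forgery: 11.
R1 does not apply.
R3 does not apply.
R5 applies (level before this adjustment is 11 < 19, so +1): 11 + 1 = 12.
R6 applies: 12 + 2 = 14.
Final offense level: 14.
Criminal history: 2 prior points → Category 2 (2-8).
Level 14 falls in the 12-14 band.
Grid: Level 12-14 × Category 2 = 52-80 weeks.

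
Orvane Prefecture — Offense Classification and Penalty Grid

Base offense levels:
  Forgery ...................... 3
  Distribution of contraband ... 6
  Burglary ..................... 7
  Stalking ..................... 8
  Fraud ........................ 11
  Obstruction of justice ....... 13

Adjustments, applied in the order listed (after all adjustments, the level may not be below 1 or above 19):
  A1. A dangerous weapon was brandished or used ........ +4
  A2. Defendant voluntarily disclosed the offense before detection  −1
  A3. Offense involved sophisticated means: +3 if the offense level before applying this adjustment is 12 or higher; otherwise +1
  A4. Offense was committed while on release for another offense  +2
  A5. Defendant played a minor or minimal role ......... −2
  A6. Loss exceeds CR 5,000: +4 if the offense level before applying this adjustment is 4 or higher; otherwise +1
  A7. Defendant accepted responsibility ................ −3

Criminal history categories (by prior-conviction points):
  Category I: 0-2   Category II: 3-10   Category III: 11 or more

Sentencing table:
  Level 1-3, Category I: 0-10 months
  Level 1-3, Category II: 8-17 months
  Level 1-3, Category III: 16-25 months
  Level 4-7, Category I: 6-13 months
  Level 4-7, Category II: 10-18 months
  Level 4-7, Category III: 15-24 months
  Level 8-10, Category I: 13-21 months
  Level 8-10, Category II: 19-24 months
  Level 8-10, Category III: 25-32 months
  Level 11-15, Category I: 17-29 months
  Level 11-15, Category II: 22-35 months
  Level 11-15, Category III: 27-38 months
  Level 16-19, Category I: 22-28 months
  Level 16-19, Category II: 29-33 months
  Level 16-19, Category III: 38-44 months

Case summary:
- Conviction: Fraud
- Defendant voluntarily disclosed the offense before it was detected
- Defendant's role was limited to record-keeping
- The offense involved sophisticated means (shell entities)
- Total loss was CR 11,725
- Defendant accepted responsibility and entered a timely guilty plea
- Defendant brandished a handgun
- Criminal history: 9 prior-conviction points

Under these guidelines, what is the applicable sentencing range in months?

Base offense level for fraud: 11.
A1 applies: 11 + 4 = 15.
A2 applies: 15 − 1 = 14.
A3 applies (level before this adjustment is 14 ≥ 12, so +3): 14 + 3 = 17.
A4 does not apply.
A5 applies: 17 − 2 = 15.
A6 applies (level before this adjustment is 15 ≥ 4, so +4): 15 + 4 = 19.
A7 applies: 19 − 3 = 16.
Final offense level: 16.
Criminal history: 9 prior points → Category II (3-10).
Level 16 falls in the 16-19 band.
Grid: Level 16-19 × Category II = 29-33 months.

29-33 months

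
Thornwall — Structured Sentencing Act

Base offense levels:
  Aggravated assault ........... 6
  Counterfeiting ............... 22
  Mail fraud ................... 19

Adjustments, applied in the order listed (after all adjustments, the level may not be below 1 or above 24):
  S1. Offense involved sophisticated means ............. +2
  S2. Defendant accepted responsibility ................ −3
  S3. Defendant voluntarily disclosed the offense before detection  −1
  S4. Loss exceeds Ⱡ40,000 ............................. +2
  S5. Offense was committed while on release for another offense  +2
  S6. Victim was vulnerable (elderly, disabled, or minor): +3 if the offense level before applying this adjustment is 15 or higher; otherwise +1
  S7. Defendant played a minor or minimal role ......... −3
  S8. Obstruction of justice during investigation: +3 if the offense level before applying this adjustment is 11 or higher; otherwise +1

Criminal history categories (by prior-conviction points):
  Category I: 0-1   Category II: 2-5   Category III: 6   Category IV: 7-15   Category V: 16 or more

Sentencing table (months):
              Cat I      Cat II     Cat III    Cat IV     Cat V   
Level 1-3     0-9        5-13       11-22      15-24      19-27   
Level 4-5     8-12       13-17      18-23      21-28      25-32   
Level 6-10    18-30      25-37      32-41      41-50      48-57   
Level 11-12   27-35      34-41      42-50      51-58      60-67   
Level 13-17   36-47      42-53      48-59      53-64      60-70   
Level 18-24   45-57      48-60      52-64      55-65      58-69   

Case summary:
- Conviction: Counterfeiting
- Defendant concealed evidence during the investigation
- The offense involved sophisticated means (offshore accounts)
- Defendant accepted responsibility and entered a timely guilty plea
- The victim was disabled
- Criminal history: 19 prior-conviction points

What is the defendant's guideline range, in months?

58-69 months

Base offense level for counterfeiting: 22.
S1 applies: 22 + 2 = 24.
S2 applies: 24 − 3 = 21.
S4 does not apply.
S5 does not apply.
S6 applies (level before this adjustment is 21 ≥ 15, so +3): 21 + 3 = 24.
S7 does not apply.
S8 applies (level before this adjustment is 24 ≥ 11, so +3): 24 + 3 = 27.
Level 27 exceeds the maximum of 24; capped at 24.
Final offense level: 24.
Criminal history: 19 prior points → Category V (16+).
Level 24 falls in the 18-24 band.
Grid: Level 18-24 × Category V = 58-69 months.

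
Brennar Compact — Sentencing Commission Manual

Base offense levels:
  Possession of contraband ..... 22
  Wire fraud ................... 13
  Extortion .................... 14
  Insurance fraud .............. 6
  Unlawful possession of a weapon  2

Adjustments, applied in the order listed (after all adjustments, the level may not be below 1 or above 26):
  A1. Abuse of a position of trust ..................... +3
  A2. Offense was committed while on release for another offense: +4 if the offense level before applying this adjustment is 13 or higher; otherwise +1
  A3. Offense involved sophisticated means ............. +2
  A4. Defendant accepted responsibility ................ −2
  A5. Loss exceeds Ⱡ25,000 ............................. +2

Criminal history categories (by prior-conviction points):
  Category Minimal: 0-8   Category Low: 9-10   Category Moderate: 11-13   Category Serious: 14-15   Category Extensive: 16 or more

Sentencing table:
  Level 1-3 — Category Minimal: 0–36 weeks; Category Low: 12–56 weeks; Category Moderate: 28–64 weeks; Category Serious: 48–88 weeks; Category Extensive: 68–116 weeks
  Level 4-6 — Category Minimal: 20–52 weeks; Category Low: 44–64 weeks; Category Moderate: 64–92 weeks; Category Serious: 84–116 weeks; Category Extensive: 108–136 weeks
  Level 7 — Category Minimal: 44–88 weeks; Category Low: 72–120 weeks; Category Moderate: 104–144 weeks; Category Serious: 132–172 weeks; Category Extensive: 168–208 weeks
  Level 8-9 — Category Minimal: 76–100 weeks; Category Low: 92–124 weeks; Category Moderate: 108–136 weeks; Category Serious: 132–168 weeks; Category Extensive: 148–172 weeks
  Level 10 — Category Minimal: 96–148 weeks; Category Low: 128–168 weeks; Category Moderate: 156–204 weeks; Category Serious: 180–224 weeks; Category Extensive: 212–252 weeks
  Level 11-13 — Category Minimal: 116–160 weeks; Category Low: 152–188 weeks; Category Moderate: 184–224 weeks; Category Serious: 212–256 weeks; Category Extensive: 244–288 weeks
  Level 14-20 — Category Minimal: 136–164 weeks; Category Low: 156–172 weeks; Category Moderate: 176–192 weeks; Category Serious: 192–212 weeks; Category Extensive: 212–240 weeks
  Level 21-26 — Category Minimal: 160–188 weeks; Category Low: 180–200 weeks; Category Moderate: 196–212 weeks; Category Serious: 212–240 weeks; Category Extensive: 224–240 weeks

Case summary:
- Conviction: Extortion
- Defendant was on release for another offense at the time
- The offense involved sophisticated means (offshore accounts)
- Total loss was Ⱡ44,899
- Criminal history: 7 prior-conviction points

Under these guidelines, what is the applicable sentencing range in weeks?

160-188 weeks

Base offense level for extortion: 14.
A1 does not apply.
A2 applies (level before this adjustment is 14 ≥ 13, so +4): 14 + 4 = 18.
A3 applies: 18 + 2 = 20.
A4 does not apply.
A5 applies: 20 + 2 = 22.
Final offense level: 22.
Criminal history: 7 prior points → Category Minimal (0-8).
Level 22 falls in the 21-26 band.
Grid: Level 21-26 × Category Minimal = 160-188 weeks.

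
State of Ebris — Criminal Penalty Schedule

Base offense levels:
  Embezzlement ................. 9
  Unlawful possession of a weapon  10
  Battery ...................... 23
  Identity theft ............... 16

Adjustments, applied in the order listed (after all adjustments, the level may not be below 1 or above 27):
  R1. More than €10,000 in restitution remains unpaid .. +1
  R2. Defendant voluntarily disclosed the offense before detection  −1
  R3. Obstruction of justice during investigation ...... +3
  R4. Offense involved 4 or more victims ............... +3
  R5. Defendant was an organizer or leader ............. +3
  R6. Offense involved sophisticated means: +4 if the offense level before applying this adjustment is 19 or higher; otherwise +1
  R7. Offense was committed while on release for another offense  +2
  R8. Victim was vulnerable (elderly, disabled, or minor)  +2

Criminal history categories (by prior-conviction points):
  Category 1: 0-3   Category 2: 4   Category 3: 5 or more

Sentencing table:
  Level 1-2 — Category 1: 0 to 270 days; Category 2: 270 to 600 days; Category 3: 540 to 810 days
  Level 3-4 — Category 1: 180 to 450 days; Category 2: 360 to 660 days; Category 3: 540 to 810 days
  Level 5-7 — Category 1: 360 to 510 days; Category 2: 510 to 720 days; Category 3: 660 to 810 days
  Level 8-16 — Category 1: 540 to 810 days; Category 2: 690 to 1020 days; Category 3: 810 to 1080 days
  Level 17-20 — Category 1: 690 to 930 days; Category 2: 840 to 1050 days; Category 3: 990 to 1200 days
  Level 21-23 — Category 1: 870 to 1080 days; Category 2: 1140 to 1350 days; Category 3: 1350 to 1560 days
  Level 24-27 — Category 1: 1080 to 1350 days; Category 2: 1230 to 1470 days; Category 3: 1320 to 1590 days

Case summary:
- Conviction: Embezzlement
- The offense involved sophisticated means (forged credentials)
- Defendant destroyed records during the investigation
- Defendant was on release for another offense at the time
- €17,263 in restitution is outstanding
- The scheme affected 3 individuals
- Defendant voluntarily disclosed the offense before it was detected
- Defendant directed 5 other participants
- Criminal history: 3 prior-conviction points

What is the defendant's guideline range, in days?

Base offense level for embezzlement: 9.
R1 applies: 9 + 1 = 10.
R2 applies: 10 − 1 = 9.
R3 applies: 9 + 3 = 12.
R4 does not apply.
R5 applies: 12 + 3 = 15.
R6 applies (level before this adjustment is 15 < 19, so +1): 15 + 1 = 16.
R7 applies: 16 + 2 = 18.
Final offense level: 18.
Criminal history: 3 prior points → Category 1 (0-3).
Level 18 falls in the 17-20 band.
Grid: Level 17-20 × Category 1 = 690-930 days.

690-930 days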